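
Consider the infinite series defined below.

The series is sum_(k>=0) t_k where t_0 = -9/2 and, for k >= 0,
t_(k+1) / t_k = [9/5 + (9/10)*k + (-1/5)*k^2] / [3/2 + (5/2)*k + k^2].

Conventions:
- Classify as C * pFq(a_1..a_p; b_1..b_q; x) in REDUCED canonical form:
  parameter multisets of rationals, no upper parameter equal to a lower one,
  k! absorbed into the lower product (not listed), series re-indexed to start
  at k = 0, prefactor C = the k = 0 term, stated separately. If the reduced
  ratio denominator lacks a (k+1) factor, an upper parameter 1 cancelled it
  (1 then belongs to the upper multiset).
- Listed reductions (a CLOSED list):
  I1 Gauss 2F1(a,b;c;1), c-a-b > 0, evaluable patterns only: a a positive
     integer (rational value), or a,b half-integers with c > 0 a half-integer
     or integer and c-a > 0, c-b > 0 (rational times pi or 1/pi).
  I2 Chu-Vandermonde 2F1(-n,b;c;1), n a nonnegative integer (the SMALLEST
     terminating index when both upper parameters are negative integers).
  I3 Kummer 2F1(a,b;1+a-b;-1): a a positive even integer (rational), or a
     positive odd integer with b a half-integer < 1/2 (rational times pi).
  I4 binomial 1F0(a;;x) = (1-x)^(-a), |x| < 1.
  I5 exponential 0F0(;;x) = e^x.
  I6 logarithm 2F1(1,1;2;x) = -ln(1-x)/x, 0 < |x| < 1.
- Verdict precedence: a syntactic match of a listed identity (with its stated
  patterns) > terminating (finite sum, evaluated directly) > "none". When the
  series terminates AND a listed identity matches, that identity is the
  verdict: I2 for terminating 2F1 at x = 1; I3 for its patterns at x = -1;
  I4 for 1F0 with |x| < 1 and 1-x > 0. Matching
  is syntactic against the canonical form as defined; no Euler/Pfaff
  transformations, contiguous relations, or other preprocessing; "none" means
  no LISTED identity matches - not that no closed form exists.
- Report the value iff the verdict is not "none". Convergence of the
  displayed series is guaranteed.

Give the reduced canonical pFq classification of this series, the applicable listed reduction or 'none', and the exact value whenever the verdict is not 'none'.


Classification (C = -9/2): 1F0 with upper {-6}, lower {-}, argument x = -1/5. Verdict: the binomial series (I4) fires (the 1F0 binomial series: exponent 6, x = -1/5). Hence: -209952/15625.

Key observation: from the first term -9/2: cancel k + 3/2 from the displayed ratio first; then C = -9/2.
Ratio: r(k) = (-1/5) * (k-6) / [(k+1)] - rational; roots negated = parameters, x = (-1/5), C = -9/2.


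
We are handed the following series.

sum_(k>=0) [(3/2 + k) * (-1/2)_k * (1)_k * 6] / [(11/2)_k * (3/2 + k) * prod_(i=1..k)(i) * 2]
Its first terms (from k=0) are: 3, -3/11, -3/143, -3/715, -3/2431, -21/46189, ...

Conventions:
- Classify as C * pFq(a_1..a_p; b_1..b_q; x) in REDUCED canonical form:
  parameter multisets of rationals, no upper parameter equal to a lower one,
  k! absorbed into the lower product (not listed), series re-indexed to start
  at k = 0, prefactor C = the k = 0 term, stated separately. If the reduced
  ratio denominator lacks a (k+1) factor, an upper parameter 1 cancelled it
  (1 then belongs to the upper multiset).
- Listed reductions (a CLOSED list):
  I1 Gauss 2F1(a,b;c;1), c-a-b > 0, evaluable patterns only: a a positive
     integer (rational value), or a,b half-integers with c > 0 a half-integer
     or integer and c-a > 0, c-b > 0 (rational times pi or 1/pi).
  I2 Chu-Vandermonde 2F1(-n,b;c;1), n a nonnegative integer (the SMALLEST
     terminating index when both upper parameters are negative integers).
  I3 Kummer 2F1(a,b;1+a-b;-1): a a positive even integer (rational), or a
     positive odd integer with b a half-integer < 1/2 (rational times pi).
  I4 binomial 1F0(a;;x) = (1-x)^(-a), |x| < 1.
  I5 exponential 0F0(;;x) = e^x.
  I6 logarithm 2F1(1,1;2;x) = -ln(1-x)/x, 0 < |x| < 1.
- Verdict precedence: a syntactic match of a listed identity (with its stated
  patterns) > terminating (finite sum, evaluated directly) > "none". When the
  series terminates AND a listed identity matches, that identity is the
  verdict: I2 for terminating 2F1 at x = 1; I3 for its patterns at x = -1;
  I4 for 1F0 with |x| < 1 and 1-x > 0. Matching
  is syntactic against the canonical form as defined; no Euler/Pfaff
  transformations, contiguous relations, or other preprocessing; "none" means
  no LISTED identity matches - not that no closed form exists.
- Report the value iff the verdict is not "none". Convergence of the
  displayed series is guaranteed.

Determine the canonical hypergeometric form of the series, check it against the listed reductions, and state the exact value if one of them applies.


x = 1 here; the reduced form reads 2F1, upper {-1/2, 1}, lower {11/2}, C = 3. Verdict: Gauss (I1, integer-parameter pattern) fires (x = 1: the Gamma ratio telescopes since c-a-b = 5 > 0 and a = 1 in Z>0). Hence: 27/10.

Key step: t_0 being 3, the constant factors (prefactor 3) combine into one prefactor.
Adjacent-term ratio: r(k) = 1 * (k-1/2) (k+1) / [(k+11/2) (k+1)] - poly over poly, x = 1 from leading terms; C = 3 at k = 0.


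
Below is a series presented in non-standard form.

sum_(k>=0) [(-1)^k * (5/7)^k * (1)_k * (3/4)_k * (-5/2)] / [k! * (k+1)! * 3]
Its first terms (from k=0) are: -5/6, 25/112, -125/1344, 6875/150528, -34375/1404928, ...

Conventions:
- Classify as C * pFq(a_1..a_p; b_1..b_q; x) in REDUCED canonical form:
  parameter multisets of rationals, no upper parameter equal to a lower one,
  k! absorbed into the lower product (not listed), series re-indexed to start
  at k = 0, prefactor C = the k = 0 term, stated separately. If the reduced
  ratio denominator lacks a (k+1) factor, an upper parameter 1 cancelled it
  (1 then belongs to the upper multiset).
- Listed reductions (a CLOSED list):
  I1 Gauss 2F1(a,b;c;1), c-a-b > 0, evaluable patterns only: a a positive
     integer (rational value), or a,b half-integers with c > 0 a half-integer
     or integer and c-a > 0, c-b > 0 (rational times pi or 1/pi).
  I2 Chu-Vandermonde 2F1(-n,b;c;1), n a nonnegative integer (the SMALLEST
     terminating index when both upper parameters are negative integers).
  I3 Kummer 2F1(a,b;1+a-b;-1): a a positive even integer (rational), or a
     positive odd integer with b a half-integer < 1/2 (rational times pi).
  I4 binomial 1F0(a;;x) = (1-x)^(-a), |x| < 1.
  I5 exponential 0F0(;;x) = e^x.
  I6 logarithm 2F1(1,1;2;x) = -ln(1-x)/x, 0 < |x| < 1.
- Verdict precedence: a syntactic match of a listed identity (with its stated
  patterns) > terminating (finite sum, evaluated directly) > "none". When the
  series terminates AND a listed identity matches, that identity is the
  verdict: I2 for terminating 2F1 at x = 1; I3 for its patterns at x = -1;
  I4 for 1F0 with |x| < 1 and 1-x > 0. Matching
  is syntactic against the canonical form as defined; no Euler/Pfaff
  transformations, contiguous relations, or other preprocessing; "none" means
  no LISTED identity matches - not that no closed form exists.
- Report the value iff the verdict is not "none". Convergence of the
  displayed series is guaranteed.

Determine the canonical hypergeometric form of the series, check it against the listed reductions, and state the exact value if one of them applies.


Classification (C = -5/6): 2F1 with upper {3/4, 1}, lower {2}, argument x = -5/7. Verdict: no listed reduction: x = -5/7 and upper {3/4, 1} fail every I1-I6 pattern.

Key observation: from the first term -5/6: the denominator's factorial ratio (prefactor -5/6) is a lower Pochhammer.
Consecutive-term ratio: r(k) = (-5/7) * (k+3/4) (k+1) / [(k+2) (k+1)] ; factor over Q: parameters, x = (-5/7), and C = -5/6.


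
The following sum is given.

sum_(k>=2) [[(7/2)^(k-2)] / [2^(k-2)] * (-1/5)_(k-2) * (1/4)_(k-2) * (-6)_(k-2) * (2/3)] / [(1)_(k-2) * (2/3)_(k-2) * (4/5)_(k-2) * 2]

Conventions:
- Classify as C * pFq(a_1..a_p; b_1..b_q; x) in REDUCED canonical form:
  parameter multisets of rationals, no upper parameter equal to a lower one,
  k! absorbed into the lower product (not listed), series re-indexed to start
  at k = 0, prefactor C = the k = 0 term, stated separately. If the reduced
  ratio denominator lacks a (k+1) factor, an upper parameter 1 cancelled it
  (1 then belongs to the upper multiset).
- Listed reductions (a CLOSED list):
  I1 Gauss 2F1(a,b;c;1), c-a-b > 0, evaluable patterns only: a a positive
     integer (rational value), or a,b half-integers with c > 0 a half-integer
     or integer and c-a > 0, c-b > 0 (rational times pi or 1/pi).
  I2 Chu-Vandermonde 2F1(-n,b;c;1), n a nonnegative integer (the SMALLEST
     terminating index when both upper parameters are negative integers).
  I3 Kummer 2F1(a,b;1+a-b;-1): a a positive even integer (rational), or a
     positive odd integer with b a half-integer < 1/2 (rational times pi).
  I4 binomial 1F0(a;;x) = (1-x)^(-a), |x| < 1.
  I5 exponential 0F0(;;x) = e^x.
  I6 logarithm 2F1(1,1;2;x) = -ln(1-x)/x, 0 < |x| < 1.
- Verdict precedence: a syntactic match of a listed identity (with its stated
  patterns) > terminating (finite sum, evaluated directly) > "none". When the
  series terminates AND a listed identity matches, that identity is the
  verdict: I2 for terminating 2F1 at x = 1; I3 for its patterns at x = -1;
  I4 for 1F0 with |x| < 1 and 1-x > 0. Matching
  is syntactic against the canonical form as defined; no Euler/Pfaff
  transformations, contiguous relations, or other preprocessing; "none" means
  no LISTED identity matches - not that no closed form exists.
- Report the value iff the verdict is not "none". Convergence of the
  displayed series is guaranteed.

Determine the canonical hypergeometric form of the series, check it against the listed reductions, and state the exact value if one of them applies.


Key step: from the first term 1/3: the constant factors (C = 1/3, x = 7/4) combine into one prefactor.
Consecutive-term ratio: r(k) = (7/4) * (k-6) (k-1/5) (k+1/4) / [(k+2/3) (k+4/5) (k+1)] ; factor over Q: parameters, x = (7/4), and C = 1/3.

This is 1/3 * 3F2(-6, -1/5, 1/4; 2/3, 4/5; 7/4) in reduced canonical form. Verdict: terminating - the sum ends at index 6 because -6 is a negative integer; exact evaluation follows. Sum: 4615767042575/9761923792896.


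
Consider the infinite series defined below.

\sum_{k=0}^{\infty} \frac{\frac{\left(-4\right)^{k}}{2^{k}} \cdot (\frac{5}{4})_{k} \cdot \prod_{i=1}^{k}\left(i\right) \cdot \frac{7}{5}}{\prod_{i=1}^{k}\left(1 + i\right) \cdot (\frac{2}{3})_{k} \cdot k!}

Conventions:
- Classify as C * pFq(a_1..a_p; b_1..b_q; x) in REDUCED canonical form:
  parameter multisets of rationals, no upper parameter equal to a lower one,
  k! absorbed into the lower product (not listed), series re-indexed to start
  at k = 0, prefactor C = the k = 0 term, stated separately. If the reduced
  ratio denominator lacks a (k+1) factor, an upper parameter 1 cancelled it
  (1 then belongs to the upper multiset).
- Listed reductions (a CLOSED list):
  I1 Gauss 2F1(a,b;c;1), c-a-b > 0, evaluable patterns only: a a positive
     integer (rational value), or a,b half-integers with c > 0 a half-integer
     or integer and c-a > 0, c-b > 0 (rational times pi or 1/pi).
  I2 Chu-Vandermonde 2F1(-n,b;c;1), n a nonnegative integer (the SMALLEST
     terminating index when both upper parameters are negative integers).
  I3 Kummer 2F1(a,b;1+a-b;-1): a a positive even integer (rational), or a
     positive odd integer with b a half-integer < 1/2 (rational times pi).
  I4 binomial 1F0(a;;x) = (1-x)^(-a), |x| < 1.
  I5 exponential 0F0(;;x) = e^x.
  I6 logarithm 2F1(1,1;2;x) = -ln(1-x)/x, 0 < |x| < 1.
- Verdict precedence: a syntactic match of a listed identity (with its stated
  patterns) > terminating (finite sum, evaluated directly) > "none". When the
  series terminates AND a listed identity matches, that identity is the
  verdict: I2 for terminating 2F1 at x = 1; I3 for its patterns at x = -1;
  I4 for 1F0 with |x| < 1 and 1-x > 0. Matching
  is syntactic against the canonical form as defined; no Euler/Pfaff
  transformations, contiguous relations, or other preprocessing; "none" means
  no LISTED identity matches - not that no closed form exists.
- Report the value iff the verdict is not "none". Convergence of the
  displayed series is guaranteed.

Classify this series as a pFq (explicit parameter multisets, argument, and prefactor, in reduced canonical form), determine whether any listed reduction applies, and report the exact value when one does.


This is \frac{7}{5} * 2F2(1, \frac{5}{4}; \frac{2}{3}, 2; -2) in reduced canonical form. Verdict: none - at argument -2 the multisets {1, \frac{5}{4}} ; {\frac{2}{3}, 2} match no listed identity.

The tell: t_0 = \frac{7}{5} here, and the running product (prefactor 7/5) telescopes to a rising factorial.
Adjacent-term ratio: r(k) = -2 * (k+1) (k+\frac{5}{4}) / [(k+\frac{2}{3}) (k+2) (k+1)] - rational in k. x = -2; t_0 = \frac{7}{5}; negate the roots.


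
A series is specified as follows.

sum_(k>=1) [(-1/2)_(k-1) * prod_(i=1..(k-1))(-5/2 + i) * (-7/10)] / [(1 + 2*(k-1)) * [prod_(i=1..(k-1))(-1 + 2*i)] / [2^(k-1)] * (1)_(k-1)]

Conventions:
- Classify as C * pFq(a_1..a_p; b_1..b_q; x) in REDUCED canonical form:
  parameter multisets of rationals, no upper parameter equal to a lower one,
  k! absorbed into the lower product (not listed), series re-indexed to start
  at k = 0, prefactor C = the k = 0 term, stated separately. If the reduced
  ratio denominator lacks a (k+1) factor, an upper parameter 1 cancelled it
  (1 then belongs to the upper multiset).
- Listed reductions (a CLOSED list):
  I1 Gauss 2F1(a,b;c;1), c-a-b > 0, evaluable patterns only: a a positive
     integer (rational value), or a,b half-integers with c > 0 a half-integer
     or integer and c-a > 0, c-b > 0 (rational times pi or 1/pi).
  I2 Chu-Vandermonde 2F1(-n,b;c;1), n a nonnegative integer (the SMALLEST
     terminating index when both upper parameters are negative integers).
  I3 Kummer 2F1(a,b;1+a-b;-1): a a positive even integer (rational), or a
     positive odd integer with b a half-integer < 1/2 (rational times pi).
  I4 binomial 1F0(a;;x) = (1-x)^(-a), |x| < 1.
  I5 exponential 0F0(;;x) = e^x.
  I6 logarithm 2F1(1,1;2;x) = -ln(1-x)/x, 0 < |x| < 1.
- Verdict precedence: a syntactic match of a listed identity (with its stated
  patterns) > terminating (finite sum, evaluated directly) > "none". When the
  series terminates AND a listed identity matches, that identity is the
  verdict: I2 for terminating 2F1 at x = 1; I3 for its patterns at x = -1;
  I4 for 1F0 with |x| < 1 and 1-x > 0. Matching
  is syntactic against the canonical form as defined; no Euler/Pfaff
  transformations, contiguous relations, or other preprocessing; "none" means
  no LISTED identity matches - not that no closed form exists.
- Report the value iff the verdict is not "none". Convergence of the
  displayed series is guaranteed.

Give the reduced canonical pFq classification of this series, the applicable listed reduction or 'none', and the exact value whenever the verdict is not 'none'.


Structural cue: x = 1 and (1)_k (C = -7/10, x = 1) is k! itself.
Consecutive-term ratio: r(k) = 1 * (k-3/2) (k-1/2) / [(k+3/2) (k+1)] - rational in k, leading ratio 1; with t_0 = -7/10, classification follows.

The series (x = 1) is 2F1: upper {-3/2, -1/2}, lower {3/2}, prefactor -7/10. Verdict: the half-integer Gauss pattern (I1) fires (x = 1; upper {-3/2, -1/2} half-integers, c = 3/2 in the evaluable pattern). Its exact value is (-21/64) * pi.


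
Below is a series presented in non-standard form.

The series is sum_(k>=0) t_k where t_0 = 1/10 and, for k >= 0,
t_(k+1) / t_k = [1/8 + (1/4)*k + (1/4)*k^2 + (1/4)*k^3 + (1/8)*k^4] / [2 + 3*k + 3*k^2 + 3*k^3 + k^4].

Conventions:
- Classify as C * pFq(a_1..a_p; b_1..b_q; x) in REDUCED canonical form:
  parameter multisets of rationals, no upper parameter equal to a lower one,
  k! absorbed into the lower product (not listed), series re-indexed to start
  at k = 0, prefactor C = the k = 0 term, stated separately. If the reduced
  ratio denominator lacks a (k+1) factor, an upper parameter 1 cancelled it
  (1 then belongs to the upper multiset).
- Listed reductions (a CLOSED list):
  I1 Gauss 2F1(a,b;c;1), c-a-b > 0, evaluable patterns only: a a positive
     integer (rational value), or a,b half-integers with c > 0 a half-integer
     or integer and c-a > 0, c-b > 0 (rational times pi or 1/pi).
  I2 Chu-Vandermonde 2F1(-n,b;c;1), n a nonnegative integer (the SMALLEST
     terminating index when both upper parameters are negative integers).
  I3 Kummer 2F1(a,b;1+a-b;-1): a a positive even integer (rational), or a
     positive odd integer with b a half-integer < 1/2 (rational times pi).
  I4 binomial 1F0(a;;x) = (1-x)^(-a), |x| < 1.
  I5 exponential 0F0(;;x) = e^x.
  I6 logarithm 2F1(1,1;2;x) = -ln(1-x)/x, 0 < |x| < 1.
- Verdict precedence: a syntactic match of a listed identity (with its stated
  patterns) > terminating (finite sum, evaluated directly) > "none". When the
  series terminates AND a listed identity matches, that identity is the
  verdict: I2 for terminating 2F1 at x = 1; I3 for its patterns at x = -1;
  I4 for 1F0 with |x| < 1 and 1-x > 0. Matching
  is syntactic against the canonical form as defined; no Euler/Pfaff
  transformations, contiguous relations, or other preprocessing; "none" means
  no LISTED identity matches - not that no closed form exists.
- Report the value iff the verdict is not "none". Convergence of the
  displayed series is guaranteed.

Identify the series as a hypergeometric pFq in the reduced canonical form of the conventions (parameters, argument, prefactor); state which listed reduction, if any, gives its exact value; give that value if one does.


This is 1/10 * 2F1(1, 1; 2; 1/8) in reduced canonical form. Verdict: the I6 logarithm reduction matches (the logarithm: parameters (1,1;2), x = 1/8). Its exact value is (-4/5) * ln(7/8).

First insight: with t_0 = 1/10, the expanded ratio factors over Q; prefactor 1/10, roots give parameters.
Step ratio: r(k) = (1/8) * (k+1) (k+1) / [(k+2) (k+1)] - rational; roots negated = parameters, x = (1/8), C = 1/10.


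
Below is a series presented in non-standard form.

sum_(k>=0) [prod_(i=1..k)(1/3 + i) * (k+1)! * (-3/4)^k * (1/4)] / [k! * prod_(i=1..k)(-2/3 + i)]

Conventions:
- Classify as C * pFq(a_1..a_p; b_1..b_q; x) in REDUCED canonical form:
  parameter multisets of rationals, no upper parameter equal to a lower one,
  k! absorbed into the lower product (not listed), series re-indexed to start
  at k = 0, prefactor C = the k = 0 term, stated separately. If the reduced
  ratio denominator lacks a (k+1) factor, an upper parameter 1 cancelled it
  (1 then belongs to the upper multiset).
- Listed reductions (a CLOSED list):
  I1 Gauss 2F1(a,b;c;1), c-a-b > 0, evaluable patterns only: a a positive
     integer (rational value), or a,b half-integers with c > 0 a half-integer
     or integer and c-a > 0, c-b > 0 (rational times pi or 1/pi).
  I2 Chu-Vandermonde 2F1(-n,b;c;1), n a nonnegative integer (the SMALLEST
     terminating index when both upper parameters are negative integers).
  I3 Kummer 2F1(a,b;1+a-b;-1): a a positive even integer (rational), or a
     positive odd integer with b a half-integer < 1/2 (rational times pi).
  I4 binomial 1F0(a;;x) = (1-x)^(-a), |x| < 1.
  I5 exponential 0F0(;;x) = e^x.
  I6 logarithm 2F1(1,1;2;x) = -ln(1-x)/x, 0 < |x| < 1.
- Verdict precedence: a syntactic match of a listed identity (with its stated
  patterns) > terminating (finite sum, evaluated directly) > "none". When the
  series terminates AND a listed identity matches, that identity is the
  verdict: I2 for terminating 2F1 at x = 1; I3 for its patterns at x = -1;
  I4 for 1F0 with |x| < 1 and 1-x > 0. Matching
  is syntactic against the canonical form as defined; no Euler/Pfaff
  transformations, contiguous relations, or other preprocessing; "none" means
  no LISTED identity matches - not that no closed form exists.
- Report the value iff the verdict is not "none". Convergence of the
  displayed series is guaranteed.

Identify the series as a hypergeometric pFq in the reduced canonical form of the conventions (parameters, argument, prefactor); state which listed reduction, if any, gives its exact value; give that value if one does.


Structural cue: from the first term 1/4: the running product (prefactor 1/4) telescopes to a rising factorial.
Term ratio: r(k) = (-3/4) * (k+4/3) (k+2) / [(k+1/3) (k+1)] - rational in k, leading ratio (-3/4); with t_0 = 1/4, classification follows.

Classification (C = 1/4): 2F1 with upper {4/3, 2}, lower {1/3}, argument x = -3/4. Verdict: none. No listed pattern accepts 2F1(4/3, 2; 1/3; -3/4).


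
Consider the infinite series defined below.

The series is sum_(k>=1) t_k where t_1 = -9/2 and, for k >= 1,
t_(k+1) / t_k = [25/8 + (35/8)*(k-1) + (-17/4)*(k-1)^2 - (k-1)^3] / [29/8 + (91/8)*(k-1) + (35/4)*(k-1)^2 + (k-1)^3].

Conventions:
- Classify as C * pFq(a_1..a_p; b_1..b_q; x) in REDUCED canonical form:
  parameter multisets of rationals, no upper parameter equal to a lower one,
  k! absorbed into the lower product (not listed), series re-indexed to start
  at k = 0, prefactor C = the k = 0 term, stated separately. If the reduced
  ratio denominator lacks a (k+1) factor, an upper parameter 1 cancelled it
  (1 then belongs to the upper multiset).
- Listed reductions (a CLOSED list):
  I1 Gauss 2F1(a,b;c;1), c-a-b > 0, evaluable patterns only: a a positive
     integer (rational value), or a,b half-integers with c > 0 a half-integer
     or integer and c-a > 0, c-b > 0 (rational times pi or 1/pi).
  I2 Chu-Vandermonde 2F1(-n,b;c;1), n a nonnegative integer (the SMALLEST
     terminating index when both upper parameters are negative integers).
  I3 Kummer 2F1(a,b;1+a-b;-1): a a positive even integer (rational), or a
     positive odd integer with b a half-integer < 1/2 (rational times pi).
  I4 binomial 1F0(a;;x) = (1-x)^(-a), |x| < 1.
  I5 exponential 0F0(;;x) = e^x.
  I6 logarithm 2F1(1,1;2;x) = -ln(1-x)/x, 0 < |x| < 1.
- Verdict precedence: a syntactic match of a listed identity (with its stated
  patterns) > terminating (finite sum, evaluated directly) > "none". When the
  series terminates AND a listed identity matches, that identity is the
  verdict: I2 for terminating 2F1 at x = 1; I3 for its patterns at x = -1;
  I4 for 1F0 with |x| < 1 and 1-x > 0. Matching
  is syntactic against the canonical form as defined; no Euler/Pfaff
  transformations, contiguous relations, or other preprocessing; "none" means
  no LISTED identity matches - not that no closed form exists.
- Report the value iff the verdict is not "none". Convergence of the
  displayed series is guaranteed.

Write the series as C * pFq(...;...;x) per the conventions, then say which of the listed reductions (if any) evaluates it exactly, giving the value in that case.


Key observation: x = (-1) and the ratio is unreduced: k + 1/2 divides both sides (C = -9/2).
Ratio: r(k) = (-1) * (k-5/4) (k+5) / [(k+29/4) (k+1)] - rational in k, leading ratio (-1); with t_0 = -9/2, classification follows.

With C = -9/2: the canonical form is 2F1(-5/4, 5; 29/4; -1). Verdict: none (x = -1): each listed identity misses the multisets {-5/4, 5} ; {29/4}.


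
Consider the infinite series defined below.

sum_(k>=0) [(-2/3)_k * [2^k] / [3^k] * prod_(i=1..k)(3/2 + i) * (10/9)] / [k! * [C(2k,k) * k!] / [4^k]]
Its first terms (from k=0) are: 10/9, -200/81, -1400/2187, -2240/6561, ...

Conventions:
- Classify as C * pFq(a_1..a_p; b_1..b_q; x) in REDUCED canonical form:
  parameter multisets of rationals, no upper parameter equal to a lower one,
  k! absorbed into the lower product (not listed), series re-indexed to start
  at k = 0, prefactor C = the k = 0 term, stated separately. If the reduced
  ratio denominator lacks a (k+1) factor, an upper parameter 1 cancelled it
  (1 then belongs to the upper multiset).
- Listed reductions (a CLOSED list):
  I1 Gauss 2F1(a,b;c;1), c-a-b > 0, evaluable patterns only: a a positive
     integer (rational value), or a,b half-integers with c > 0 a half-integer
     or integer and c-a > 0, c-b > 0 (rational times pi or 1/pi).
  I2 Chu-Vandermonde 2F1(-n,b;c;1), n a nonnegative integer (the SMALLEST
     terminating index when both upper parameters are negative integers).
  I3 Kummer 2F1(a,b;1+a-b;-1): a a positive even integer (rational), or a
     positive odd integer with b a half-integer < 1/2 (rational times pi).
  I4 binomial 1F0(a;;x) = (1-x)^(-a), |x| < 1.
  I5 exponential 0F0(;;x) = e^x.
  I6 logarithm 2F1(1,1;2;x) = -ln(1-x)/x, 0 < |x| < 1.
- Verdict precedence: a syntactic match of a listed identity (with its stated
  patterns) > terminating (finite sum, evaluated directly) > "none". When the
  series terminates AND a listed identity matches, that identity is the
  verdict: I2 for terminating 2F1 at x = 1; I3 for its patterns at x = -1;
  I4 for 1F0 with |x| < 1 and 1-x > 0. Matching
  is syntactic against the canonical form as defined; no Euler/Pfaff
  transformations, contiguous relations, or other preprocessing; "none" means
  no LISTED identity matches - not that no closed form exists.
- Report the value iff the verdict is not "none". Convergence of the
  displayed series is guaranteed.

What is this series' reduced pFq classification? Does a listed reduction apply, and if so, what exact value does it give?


Key step: with t_0 = 10/9, the running product (C = 10/9, x = 2/3) telescopes to a rising factorial.
Consecutive-term ratio: r(k) = (2/3) * (k-2/3) (k+5/2) / [(k+1/2) (k+1)] - rational in k, leading ratio (2/3); with t_0 = 10/9, classification follows.

With C = 10/9: the canonical form is 2F1(-2/3, 5/2; 1/2; 2/3). Verdict: none here - no I1-I6 shape fits x = 2/3 with lower {1/2}.


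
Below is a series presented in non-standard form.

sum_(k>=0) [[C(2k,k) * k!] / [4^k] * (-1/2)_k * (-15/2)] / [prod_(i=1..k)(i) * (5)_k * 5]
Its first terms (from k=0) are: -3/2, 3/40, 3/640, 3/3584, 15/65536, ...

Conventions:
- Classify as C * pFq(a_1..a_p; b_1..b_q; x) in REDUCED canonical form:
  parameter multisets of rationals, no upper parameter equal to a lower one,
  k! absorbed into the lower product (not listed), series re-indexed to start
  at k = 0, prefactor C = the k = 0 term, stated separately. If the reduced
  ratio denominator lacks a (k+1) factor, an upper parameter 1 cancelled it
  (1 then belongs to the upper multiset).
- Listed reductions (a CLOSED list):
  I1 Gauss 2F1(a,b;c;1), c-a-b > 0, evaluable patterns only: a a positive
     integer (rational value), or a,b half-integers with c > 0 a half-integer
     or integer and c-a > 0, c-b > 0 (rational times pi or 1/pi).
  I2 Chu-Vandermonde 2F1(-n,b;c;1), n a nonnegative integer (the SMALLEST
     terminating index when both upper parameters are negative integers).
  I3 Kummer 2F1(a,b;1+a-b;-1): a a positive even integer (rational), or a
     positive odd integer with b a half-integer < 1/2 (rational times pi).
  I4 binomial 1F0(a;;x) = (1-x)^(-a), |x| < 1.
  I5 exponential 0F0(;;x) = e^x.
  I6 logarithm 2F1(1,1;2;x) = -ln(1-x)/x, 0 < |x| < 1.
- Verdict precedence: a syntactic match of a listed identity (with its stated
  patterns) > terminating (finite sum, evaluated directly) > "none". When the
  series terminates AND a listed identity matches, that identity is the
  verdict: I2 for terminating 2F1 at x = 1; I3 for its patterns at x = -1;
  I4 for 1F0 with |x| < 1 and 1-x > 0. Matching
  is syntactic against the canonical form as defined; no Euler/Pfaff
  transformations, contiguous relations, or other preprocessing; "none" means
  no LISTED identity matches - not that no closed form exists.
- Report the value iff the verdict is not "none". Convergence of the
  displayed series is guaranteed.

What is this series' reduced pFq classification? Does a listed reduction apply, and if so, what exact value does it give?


Canonical form: C = -3/2 times 2F1 with upper {-1/2, 1/2}, lower {5}, x = 1. Verdict: the half-integer Gauss pattern (I1) fires (x = 1; upper {-1/2, 1/2} half-integers, c = 5 in the evaluable pattern). Value: (-16384/3675) / pi.

First insight: t_0 = -3/2 here, and the constant factors (C = -3/2) combine into one prefactor.
Term ratio: r(k) = 1 * (k-1/2) (k+1/2) / [(k+5) (k+1)] - rational in k, leading ratio 1; with t_0 = -3/2, classification follows.


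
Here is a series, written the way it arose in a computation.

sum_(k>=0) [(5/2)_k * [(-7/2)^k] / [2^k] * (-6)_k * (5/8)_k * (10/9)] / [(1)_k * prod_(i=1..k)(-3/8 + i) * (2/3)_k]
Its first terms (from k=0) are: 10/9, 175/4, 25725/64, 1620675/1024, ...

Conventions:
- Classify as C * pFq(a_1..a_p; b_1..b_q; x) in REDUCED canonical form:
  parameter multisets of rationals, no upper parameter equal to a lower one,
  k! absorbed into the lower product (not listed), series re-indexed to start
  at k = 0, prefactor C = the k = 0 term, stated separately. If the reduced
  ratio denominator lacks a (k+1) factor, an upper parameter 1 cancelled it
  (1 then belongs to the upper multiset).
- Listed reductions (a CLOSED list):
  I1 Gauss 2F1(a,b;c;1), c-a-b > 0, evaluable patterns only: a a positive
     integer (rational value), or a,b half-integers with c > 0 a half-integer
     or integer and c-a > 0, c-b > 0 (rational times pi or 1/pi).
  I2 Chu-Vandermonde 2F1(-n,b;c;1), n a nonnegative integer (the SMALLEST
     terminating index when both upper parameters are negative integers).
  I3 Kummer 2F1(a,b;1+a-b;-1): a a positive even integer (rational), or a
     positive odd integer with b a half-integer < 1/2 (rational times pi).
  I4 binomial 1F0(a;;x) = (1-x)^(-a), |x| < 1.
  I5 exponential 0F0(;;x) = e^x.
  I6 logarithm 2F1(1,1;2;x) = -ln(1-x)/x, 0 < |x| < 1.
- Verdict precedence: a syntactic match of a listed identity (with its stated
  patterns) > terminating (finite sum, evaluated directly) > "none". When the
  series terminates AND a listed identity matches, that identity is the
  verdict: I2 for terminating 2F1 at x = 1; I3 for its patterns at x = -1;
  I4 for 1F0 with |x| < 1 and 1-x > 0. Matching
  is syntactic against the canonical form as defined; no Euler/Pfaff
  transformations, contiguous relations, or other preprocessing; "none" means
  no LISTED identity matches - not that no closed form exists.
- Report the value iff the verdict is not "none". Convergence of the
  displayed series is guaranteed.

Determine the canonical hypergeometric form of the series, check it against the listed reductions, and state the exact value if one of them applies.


Key observation: t_0 being 10/9, the lower running product (prefactor 10/9) is a rising factorial.
Ratio: r(k) = (-7/4) * (k-6) (k+5/2) / [(k+2/3) (k+1)] - rational; roots negated = parameters, x = (-7/4), C = 10/9.

x = -7/4 here; the reduced form reads 2F1, upper {-6, 5/2}, lower {2/3}, C = 10/9. Verdict: terminating at k = 6: the factor (-6)_k kills every later term; summing the 7 survivors is exact. Sum: 6004151024015/641728512.


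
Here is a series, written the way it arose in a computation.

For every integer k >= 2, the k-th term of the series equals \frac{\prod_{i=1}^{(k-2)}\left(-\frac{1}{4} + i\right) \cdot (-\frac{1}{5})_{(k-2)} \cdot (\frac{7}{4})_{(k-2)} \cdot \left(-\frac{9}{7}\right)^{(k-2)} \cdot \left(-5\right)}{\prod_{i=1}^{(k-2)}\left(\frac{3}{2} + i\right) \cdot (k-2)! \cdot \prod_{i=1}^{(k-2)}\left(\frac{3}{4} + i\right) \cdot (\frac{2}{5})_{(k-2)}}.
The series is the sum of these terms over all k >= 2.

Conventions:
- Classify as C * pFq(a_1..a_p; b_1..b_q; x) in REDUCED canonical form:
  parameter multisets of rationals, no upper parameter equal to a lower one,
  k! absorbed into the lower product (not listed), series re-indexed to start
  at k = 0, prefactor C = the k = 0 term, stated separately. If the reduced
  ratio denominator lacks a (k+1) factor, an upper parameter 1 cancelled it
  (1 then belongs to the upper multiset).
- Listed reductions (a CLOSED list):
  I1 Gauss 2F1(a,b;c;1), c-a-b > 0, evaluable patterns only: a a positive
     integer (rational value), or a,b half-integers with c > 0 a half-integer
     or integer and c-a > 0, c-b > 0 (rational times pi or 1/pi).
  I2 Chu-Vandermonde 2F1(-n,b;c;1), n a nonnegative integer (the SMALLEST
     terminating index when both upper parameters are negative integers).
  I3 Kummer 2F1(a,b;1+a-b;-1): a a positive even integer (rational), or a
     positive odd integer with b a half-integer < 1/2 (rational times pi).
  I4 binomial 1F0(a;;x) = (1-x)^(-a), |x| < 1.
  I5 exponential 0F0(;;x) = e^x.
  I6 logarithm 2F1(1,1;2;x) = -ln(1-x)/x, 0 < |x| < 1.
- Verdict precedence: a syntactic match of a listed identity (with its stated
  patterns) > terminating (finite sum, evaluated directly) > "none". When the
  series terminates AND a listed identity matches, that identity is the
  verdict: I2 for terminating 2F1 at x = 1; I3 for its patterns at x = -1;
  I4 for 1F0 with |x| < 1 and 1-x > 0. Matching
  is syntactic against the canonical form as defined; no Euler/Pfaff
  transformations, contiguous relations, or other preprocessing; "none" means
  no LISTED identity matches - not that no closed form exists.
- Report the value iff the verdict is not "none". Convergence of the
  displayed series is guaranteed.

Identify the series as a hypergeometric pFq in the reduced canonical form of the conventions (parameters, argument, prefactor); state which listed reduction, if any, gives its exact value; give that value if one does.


With C = -5: the canonical form is 2F2(-\frac{1}{5}, \frac{3}{4}; \frac{2}{5}, \frac{5}{2}; -\frac{9}{7}). Verdict: none here - no I1-I6 shape fits x = -\frac{9}{7} with lower {\frac{2}{5}, \frac{5}{2}}.

Key observation: with t_0 = -5, the running product (C = -5, x = -9/7) telescopes to a rising factorial.
Ratio: r(k) = -\frac{9}{7} * (k-\frac{1}{5}) (k+\frac{3}{4}) / [(k+\frac{2}{5}) (k+\frac{5}{2}) (k+1)] - rational in k. x = -\frac{9}{7}; t_0 = -5; negate the roots.


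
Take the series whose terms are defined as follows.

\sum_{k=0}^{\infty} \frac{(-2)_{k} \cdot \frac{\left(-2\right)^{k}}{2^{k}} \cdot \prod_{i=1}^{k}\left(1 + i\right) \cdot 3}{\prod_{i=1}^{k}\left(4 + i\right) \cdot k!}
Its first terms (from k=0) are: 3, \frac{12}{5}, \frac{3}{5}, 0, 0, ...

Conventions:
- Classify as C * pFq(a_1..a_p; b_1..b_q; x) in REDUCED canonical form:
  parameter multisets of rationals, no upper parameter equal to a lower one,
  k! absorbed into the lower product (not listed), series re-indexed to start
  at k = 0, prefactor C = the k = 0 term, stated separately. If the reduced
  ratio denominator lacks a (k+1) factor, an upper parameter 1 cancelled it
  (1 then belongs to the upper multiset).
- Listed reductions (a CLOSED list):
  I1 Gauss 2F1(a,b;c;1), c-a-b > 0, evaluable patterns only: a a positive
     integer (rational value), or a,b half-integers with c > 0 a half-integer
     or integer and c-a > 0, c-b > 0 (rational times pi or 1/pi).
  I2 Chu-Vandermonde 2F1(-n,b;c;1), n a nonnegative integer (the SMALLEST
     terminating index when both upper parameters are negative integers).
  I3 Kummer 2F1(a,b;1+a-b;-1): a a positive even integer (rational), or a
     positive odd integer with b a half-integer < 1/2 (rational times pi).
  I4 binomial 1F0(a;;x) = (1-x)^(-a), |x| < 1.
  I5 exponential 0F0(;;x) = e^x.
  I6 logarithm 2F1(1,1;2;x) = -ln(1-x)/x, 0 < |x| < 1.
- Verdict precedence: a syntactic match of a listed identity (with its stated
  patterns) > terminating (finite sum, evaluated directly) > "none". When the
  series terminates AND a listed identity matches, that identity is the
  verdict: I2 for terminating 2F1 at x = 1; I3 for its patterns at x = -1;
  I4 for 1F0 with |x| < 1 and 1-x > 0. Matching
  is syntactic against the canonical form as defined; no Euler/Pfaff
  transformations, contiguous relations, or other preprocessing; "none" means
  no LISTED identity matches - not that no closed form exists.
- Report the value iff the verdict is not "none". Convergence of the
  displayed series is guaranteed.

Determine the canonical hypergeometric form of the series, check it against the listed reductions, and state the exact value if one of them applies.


Classification (C = 3): 2F1 with upper {-2, 2}, lower {5}, argument x = -1. Verdict: Kummer (I3) applies (x = -1; c = 5 equals 1+a-b for upper {-2, 2}: listed pattern). Exact value: 6.

First insight: with t_0 = 3, the lower running product (prefactor 3) is a rising factorial.
Adjacent-term ratio: r(k) = -1 * (k-2) (k+2) / [(k+5) (k+1)] - rational in k, leading ratio -1; with t_0 = 3, classification follows.


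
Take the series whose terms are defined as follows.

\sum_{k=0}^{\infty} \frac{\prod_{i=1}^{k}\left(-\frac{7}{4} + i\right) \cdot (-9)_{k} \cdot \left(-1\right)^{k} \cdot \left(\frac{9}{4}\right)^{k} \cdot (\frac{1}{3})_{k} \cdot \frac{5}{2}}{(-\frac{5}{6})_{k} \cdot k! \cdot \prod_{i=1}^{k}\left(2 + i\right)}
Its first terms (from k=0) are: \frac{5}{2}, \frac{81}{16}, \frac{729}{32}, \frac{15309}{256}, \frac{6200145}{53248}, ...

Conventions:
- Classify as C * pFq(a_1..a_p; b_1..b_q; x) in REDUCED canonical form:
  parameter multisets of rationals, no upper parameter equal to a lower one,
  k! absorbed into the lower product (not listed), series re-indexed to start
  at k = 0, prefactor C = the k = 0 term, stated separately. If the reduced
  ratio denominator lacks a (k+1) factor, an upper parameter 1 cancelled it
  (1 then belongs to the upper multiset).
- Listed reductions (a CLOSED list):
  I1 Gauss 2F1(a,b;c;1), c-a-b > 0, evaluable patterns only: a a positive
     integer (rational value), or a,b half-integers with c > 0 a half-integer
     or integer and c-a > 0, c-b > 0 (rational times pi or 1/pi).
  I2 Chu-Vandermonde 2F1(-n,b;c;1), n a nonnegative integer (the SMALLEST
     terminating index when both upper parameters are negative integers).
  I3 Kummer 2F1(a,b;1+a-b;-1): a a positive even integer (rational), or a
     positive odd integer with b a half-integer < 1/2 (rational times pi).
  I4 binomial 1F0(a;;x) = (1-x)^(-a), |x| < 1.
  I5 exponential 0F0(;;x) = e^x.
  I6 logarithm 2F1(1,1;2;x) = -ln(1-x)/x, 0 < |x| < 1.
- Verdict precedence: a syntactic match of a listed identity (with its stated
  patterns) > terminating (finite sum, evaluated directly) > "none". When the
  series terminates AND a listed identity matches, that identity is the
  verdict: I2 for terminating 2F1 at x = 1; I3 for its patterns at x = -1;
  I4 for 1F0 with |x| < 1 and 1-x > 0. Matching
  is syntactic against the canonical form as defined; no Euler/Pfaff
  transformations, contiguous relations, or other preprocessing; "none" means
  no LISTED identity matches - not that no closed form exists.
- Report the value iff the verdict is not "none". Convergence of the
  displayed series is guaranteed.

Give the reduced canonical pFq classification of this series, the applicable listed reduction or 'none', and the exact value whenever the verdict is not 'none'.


The series (x = -\frac{9}{4}) is 3F2: upper {-9, -\frac{3}{4}, \frac{1}{3}}, lower {-\frac{5}{6}, 3}, prefactor \frac{5}{2}. Verdict: terminating - upper parameter -9 makes this a finite sum (last index 9), evaluated exactly. Its exact value is \frac{5871566510562292483}{8175394414919680}.

First insight: with t_0 = \frac{5}{2}, the lower running product (C = 5/2, x = -9/4) is a rising factorial.
Adjacent-term ratio: r(k) = -\frac{9}{4} * (k-9) (k-\frac{3}{4}) (k+\frac{1}{3}) / [(k-\frac{5}{6}) (k+3) (k+1)] ; factor over Q: parameters, x = -\frac{9}{4}, and C = \frac{5}{2}.


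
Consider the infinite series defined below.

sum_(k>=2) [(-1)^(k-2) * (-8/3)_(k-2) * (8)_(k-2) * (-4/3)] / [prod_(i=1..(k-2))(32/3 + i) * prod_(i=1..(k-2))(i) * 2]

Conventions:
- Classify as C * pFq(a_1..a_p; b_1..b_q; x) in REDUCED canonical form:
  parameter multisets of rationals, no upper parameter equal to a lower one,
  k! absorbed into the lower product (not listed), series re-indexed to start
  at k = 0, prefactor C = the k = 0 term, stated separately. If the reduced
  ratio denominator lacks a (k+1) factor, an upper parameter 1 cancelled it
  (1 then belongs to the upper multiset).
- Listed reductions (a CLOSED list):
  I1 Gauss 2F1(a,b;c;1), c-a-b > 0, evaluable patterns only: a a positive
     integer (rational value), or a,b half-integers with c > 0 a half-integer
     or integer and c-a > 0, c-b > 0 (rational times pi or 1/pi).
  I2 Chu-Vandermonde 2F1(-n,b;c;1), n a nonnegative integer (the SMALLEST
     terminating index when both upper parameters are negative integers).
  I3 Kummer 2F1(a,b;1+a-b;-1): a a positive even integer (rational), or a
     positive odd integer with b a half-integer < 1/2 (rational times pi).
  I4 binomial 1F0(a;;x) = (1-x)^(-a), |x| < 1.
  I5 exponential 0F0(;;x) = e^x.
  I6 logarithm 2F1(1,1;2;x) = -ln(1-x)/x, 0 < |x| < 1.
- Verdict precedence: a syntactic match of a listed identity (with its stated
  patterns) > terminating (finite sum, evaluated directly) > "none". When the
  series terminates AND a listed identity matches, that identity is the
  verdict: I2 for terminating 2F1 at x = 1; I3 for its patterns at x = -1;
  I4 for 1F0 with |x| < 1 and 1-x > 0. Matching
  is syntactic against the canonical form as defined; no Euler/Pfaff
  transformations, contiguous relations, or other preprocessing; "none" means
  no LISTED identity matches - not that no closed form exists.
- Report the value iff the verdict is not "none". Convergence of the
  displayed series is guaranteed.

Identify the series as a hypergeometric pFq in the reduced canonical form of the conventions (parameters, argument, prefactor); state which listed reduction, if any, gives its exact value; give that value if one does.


Canonical form: C = -2/3 times 2F1 with upper {-8/3, 8}, lower {35/3}, x = -1. Verdict: Kummer (I3) matches (x = -1; c = 35/3 equals 1+a-b for upper {-8/3, 8}: listed pattern). Exact value: -69368/25515.

Key step: t_0 = -2/3 here, and the lower running product (prefactor -2/3) is a rising factorial.
Step ratio: r(k) = (-1) * (k-8/3) (k+8) / [(k+35/3) (k+1)] ; factor over Q: parameters, x = (-1), and C = -2/3.
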